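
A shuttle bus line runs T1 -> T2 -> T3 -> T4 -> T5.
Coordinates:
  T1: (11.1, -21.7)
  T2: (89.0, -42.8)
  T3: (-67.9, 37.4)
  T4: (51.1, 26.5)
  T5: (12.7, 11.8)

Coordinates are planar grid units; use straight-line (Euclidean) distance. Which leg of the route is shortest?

Leg distances:
T1→T2: 80.7
T2→T3: 176.2
T3→T4: 119.5
T4→T5: 41.1
The shortest leg is T4–T5 at 41.1.

T4–T5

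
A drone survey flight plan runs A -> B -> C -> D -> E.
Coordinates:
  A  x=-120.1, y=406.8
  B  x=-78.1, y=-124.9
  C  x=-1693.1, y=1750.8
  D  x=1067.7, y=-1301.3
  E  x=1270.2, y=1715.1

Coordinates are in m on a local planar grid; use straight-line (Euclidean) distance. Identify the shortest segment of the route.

Leg distances:
A→B: 533.4 m
B→C: 2475.2 m
C→D: 4115.5 m
D→E: 3023.2 m
The shortest leg is A–B at 533.4 m.

A–B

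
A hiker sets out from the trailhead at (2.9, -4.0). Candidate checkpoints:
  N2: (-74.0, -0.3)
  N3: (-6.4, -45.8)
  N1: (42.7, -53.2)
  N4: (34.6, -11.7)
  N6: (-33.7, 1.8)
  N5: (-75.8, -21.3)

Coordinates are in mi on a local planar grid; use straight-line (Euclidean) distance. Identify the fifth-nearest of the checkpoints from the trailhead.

N2

Distance to each, sorted:
N4: 32.6 mi
N6: 37.1 mi
N3: 42.8 mi
N1: 63.3 mi
N2: 77.0 mi
N5: 80.6 mi
The fifth-nearest is N2 at 77.0 mi.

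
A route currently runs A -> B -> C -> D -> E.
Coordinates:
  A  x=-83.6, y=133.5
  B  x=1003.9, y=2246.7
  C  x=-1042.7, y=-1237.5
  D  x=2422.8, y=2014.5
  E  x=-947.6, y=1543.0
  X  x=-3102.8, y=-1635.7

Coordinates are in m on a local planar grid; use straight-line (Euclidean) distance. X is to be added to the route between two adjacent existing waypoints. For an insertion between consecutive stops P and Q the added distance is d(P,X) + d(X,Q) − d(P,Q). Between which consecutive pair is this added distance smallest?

between B and C

Added distance for inserting X between each consecutive pair:
A–B: 6774.1 m
B–C: 3708.8 m
C–D: 3968.2 m
D–E: 7059.6 m
Smallest added distance is 3708.8 m, inserting between B and C.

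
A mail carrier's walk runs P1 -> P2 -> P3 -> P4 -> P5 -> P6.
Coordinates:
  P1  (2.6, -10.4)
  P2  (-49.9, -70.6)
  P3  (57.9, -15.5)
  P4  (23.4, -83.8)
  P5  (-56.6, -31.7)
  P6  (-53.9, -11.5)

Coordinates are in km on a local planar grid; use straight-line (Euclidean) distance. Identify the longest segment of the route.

Leg distances:
P1→P2: 79.9 km
P2→P3: 121.1 km
P3→P4: 76.5 km
P4→P5: 95.5 km
P5→P6: 20.4 km
The longest leg is P2–P3 at 121.1 km.

P2–P3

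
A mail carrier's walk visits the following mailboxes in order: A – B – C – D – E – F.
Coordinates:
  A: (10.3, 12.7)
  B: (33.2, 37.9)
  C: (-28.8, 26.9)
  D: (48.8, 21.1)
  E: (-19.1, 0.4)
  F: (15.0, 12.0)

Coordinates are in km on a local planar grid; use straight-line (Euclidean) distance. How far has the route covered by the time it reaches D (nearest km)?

175 km

Leg distances:
A→B: 34.1 km  (cumulative 34.1 km)
B→C: 63.0 km  (cumulative 97.0 km)
C→D: 77.8 km  (cumulative 174.8 km)
Cumulative distance at D ≈ 175 km.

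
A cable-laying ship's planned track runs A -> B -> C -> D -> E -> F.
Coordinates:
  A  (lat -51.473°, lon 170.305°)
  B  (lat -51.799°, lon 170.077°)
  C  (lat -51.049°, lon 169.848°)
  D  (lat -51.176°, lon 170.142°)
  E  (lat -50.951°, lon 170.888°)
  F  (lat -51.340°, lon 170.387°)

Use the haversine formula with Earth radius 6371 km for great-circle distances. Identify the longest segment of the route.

B–C

Leg distances:
A→B: 39.5 km
B→C: 84.9 km
C→D: 24.9 km
D→E: 57.8 km
E→F: 55.6 km
The longest leg is B–C at 84.9 km.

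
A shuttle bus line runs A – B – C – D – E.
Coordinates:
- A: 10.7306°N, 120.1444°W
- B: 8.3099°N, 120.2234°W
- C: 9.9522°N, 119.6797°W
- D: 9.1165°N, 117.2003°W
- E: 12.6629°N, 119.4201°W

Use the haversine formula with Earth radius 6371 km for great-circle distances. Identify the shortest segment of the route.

Leg distances:
A→B: 269.3 km
B→C: 192.1 km
C→D: 287.3 km
D→E: 462.9 km
The shortest leg is B–C at 192.1 km.

B–C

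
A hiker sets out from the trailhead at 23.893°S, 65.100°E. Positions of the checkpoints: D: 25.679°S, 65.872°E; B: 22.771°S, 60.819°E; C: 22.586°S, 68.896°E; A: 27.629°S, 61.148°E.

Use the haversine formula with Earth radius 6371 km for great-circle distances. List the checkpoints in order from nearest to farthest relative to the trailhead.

Computing each great-circle distance from 23.893°S, 65.100°E:
D 25.679°S, 65.872°E: 213.3 km
C 22.586°S, 68.896°E: 414.2 km
B 22.771°S, 60.819°E: 454.5 km
A 27.629°S, 61.148°E: 573.7 km

D, C, B, A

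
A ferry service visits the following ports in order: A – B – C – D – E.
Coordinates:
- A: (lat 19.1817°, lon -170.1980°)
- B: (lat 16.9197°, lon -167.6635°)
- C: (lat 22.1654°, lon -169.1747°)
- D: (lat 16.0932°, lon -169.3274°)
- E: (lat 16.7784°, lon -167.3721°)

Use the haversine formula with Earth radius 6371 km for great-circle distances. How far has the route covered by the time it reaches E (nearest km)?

1869 km

Leg distances:
A→B: 367.5 km  (cumulative 367.5 km)
B→C: 604.4 km  (cumulative 971.9 km)
C→D: 675.4 km  (cumulative 1647.3 km)
D→E: 222.0 km  (cumulative 1869.3 km)
Cumulative distance at E ≈ 1869 km.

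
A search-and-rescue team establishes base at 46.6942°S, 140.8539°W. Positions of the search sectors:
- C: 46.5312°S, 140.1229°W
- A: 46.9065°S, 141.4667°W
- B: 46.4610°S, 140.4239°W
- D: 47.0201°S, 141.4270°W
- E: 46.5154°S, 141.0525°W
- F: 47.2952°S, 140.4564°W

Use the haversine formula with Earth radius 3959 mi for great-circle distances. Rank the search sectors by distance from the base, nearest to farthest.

E, B, A, D, C, F

Distance from the base at 46.6942°S, 140.8539°W to each:
E 46.5154°S, 141.0525°W: 15.5 mi
B 46.4610°S, 140.4239°W: 26.0 mi
A 46.9065°S, 141.4667°W: 32.5 mi
D 47.0201°S, 141.4270°W: 35.2 mi
C 46.5312°S, 140.1229°W: 36.5 mi
F 47.2952°S, 140.4564°W: 45.6 mi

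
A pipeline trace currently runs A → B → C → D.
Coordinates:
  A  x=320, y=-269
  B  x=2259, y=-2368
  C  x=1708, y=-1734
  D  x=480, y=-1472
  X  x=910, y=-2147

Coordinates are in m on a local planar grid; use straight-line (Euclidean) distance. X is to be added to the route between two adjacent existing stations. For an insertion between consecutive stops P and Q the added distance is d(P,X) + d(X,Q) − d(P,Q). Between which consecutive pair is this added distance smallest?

between C and D

Added distance for inserting X between each consecutive pair:
A–B: 477.9 m
B–C: 1425.5 m
C–D: 443.2 m
Smallest added distance is 443.2 m, inserting between C and D.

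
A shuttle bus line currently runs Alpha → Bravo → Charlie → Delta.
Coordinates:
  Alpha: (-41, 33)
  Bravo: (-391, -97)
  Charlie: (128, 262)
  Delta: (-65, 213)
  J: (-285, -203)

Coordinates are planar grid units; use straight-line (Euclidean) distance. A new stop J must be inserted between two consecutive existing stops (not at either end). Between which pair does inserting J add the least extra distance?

Added distance for inserting J between each consecutive pair:
Alpha–Bravo: 116.0
Bravo–Charlie: 140.8
Charlie–Delta: 893.4
Smallest added distance is 116.0, inserting between Alpha and Bravo.

between Alpha and Bravo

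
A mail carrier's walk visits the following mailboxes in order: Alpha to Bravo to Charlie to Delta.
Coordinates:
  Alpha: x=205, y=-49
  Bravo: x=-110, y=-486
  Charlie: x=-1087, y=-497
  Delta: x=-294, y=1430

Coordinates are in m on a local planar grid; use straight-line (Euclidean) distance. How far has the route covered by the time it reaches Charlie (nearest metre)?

Leg distances:
Alpha→Bravo: 538.7 m  (cumulative 538.7 m)
Bravo→Charlie: 977.1 m  (cumulative 1515.8 m)
Cumulative distance at Charlie ≈ 1516 m.

1516 m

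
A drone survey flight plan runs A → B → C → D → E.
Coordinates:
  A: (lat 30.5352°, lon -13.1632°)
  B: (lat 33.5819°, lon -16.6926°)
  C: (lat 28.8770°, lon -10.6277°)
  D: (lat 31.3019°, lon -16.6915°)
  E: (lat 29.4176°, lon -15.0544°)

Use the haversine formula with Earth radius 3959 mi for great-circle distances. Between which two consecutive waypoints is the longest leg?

B–C

Leg distances:
A→B: 295.0 mi
B→C: 483.6 mi
C→D: 399.3 mi
D→E: 162.7 mi
The longest leg is B–C at 483.6 mi.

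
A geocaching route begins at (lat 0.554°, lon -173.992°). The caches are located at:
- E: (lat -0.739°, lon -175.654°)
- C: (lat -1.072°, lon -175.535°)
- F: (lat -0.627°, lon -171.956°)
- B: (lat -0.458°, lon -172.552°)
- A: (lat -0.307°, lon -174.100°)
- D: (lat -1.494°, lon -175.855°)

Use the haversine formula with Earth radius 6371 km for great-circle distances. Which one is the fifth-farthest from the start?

Distance to each, sorted:
D: 307.8 km
F: 261.7 km
C: 249.2 km
E: 234.1 km
B: 195.7 km
A: 96.5 km
The fifth-farthest is B at 195.7 km.

B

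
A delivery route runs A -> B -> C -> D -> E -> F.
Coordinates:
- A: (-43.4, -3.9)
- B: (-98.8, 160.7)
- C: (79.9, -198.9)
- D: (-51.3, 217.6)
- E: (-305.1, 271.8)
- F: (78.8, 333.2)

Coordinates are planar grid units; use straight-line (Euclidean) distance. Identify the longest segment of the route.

Leg distances:
A→B: 173.7
B→C: 401.6
C→D: 436.7
D→E: 259.5
E→F: 388.8
The longest leg is C–D at 436.7.

C–D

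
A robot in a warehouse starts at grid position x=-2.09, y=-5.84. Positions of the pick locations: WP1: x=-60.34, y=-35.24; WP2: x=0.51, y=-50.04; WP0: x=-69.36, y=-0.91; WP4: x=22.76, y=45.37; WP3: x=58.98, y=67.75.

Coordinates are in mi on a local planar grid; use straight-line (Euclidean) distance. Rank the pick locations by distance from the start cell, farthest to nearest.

WP3, WP0, WP1, WP4, WP2

Distances from the start cell:
WP3 x=58.98, y=67.75: 95.6 mi
WP0 x=-69.36, y=-0.91: 67.5 mi
WP1 x=-60.34, y=-35.24: 65.2 mi
WP4 x=22.76, y=45.37: 56.9 mi
WP2 x=0.51, y=-50.04: 44.3 mi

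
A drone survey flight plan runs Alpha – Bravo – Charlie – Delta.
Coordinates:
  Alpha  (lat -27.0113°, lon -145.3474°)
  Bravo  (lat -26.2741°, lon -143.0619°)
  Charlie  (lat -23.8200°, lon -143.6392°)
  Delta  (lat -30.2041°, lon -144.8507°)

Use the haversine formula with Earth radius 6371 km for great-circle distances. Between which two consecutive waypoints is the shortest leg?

Alpha–Bravo

Leg distances:
Alpha→Bravo: 241.5 km
Bravo→Charlie: 279.0 km
Charlie→Delta: 719.9 km
The shortest leg is Alpha–Bravo at 241.5 km.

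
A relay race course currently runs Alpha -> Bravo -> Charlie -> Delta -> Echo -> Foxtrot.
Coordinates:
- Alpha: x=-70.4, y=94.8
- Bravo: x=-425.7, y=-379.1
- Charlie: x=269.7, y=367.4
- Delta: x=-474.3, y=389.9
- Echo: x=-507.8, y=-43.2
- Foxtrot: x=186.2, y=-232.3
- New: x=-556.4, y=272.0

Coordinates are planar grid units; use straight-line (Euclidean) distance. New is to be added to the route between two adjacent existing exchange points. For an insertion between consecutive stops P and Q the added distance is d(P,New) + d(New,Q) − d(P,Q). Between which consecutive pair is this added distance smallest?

between Delta and Echo

Added distance for inserting New between each consecutive pair:
Alpha–Bravo: 589.1
Bravo–Charlie: 475.5
Charlie–Delta: 230.9
Delta–Echo: 28.2
Echo–Foxtrot: 497.3
Smallest added distance is 28.2, inserting between Delta and Echo.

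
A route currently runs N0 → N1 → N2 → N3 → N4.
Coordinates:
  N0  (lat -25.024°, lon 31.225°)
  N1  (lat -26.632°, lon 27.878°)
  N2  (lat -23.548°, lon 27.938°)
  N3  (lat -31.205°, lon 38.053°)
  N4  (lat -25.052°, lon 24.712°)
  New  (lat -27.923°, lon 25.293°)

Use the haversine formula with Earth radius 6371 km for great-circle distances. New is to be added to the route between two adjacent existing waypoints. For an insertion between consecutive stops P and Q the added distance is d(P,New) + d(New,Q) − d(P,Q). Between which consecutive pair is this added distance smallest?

between N3 and N4

Added distance for inserting New between each consecutive pair:
N0–N1: 585.9 km
N1–N2: 503.9 km
N2–N3: 528.7 km
N3–N4: 135.7 km
Smallest added distance is 135.7 km, inserting between N3 and N4.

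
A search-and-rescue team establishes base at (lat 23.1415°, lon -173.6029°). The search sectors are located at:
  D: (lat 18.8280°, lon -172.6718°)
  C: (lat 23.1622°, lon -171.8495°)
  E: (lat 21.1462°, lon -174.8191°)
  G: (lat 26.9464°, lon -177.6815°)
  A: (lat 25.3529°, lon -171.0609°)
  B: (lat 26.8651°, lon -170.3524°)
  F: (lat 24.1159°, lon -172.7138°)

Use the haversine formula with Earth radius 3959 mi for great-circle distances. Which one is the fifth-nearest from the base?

Distance to each, sorted:
F: 87.8 mi
C: 111.4 mi
E: 158.3 mi
A: 221.3 mi
D: 304.0 mi
B: 328.0 mi
G: 366.4 mi
The fifth-nearest is D at 304.0 mi.

D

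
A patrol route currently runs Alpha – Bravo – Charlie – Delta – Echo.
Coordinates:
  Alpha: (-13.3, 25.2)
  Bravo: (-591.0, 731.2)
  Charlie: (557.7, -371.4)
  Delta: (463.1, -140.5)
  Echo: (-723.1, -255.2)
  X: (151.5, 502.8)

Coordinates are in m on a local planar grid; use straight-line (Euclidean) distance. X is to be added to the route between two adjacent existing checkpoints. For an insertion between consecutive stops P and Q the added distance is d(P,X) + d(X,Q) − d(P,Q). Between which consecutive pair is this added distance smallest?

between Bravo and Charlie

Added distance for inserting X between each consecutive pair:
Alpha–Bravo: 369.8 m
Bravo–Charlie: 148.6 m
Charlie–Delta: 1429.2 m
Delta–Echo: 680.4 m
Smallest added distance is 148.6 m, inserting between Bravo and Charlie.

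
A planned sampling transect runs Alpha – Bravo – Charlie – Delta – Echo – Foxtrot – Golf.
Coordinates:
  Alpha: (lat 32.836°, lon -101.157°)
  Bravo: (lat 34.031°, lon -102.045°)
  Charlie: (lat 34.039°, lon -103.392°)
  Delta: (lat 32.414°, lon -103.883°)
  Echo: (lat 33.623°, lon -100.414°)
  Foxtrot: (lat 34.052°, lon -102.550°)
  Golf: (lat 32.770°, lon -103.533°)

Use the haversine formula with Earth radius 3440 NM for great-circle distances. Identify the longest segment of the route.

Delta–Echo

Leg distances:
Alpha→Bravo: 84.4 NM
Bravo→Charlie: 67.0 NM
Charlie→Delta: 100.6 NM
Delta→Echo: 189.1 NM
Echo→Foxtrot: 109.6 NM
Foxtrot→Golf: 91.4 NM
The longest leg is Delta–Echo at 189.1 NM.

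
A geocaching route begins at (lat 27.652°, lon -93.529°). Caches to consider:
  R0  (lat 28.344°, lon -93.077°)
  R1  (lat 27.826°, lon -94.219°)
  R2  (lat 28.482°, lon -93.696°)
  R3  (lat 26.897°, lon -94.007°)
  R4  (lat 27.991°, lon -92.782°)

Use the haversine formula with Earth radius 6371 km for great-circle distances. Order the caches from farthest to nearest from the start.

Distances from the start:
R3 (lat 26.897°, lon -94.007°): 96.3 km
R2 (lat 28.482°, lon -93.696°): 93.7 km
R0 (lat 28.344°, lon -93.077°): 88.8 km
R4 (lat 27.991°, lon -92.782°): 82.6 km
R1 (lat 27.826°, lon -94.219°): 70.6 km

R3, R2, R0, R4, R1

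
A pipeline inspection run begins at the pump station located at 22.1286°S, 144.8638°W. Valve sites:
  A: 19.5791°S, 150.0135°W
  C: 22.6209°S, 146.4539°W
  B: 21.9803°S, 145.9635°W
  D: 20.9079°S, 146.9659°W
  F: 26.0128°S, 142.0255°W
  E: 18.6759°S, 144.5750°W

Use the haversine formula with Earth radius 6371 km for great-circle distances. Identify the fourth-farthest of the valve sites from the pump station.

D

Distances from the pump station (22.1286°S, 144.8638°W):
A: 605.5 km
F: 519.2 km
E: 385.1 km
D: 256.3 km
C: 172.4 km
B: 114.5 km
The fourth-farthest is D at 256.3 km.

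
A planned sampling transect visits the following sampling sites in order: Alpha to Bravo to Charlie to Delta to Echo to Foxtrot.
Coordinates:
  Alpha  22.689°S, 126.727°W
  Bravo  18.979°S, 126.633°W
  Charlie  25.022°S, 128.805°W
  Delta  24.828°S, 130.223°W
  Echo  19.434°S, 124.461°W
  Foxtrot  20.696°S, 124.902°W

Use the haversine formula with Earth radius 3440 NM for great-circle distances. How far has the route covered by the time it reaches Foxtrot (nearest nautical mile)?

Leg distances:
Alpha→Bravo: 222.8 NM  (cumulative 222.8 NM)
Bravo→Charlie: 382.4 NM  (cumulative 605.2 NM)
Charlie→Delta: 78.1 NM  (cumulative 683.3 NM)
Delta→Echo: 455.5 NM  (cumulative 1138.8 NM)
Echo→Foxtrot: 79.7 NM  (cumulative 1218.5 NM)
Cumulative distance at Foxtrot ≈ 1219 NM.

1219 NM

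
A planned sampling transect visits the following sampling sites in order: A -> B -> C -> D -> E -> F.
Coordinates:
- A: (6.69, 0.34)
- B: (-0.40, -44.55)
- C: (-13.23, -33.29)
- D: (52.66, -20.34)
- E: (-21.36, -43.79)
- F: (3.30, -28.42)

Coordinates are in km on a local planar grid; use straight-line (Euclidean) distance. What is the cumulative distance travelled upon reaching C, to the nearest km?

63 km

Leg distances:
A→B: 45.4 km  (cumulative 45.4 km)
B→C: 17.1 km  (cumulative 62.5 km)
Cumulative distance at C ≈ 63 km.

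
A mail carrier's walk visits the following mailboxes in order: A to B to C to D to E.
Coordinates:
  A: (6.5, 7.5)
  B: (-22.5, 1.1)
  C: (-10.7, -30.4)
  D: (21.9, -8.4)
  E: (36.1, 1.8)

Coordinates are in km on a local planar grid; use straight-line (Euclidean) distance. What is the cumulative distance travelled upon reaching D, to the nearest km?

103 km

Leg distances:
A→B: 29.7 km  (cumulative 29.7 km)
B→C: 33.6 km  (cumulative 63.3 km)
C→D: 39.3 km  (cumulative 102.7 km)
Cumulative distance at D ≈ 103 km.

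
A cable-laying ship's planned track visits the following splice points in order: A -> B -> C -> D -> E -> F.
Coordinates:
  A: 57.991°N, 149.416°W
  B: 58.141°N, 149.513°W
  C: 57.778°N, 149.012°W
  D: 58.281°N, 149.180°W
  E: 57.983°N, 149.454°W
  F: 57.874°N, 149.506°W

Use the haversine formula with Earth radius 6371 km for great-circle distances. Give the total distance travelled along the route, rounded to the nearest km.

Leg distances:
A→B: 17.6 km  (cumulative 17.6 km)
B→C: 50.0 km  (cumulative 67.7 km)
C→D: 56.8 km  (cumulative 124.5 km)
D→E: 36.8 km  (cumulative 161.3 km)
E→F: 12.5 km  (cumulative 173.8 km)
Total route length ≈ 174 km.

174 km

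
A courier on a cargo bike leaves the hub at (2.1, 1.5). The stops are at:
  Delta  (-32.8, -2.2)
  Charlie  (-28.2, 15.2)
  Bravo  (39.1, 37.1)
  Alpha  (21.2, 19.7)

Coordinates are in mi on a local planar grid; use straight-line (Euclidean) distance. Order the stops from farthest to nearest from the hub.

Computing each straight-line distance from (2.1, 1.5):
Bravo (39.1, 37.1): 51.3 mi
Delta (-32.8, -2.2): 35.1 mi
Charlie (-28.2, 15.2): 33.3 mi
Alpha (21.2, 19.7): 26.4 mi

Bravo, Delta, Charlie, Alpha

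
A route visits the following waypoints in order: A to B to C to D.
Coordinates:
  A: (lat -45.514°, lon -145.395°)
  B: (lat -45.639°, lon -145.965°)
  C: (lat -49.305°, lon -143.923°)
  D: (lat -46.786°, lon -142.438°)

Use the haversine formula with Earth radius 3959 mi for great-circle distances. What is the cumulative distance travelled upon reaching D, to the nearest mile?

Leg distances:
A→B: 28.9 mi  (cumulative 28.9 mi)
B→C: 270.6 mi  (cumulative 299.5 mi)
C→D: 187.1 mi  (cumulative 486.6 mi)
Cumulative distance at D ≈ 487 mi.

487 mi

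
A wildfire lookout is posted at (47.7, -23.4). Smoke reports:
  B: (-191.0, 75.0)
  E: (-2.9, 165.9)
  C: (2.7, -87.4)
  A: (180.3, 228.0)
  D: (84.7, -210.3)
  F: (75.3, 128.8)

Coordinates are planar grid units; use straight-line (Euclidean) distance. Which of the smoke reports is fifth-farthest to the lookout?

F

Distances from the lookout ((47.7, -23.4)):
A: 284.2
B: 258.2
E: 195.9
D: 190.5
F: 154.7
C: 78.2
The fifth-farthest is F at 154.7.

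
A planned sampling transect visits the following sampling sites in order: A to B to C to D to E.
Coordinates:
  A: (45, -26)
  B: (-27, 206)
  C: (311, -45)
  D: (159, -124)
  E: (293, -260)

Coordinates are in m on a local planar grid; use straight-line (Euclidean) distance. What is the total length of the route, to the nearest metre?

Leg distances:
A→B: 242.9 m  (cumulative 242.9 m)
B→C: 421.0 m  (cumulative 663.9 m)
C→D: 171.3 m  (cumulative 835.2 m)
D→E: 190.9 m  (cumulative 1026.1 m)
Total route length ≈ 1026 m.

1026 m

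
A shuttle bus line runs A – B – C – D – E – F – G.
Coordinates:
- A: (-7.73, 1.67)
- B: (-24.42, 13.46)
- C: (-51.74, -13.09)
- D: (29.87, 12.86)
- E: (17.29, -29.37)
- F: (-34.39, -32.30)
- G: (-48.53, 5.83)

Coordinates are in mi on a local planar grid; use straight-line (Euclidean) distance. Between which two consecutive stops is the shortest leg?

A–B

Leg distances:
A→B: 20.4 mi
B→C: 38.1 mi
C→D: 85.6 mi
D→E: 44.1 mi
E→F: 51.8 mi
F→G: 40.7 mi
The shortest leg is A–B at 20.4 mi.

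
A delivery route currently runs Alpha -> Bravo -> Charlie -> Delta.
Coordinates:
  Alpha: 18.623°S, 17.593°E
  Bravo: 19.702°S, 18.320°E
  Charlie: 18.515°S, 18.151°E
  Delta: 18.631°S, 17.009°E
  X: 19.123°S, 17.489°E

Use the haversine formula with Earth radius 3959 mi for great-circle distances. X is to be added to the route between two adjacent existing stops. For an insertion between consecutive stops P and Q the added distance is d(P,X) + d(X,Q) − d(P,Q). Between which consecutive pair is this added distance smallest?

Added distance for inserting X between each consecutive pair:
Alpha–Bravo: 14.2 mi
Bravo–Charlie: 44.9 mi
Charlie–Delta: 31.4 mi
Smallest added distance is 14.2 mi, inserting between Alpha and Bravo.

between Alpha and Bravo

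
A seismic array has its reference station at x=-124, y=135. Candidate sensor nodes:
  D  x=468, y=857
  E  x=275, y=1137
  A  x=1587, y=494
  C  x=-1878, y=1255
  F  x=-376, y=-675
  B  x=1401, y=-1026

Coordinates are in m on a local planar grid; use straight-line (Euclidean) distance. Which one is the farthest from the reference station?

Distances from the reference station (x=-124, y=135):
C: 2081.1 m
B: 1916.6 m
A: 1748.3 m
E: 1078.5 m
D: 933.7 m
F: 848.3 m
The farthest is C at 2081.1 m.

C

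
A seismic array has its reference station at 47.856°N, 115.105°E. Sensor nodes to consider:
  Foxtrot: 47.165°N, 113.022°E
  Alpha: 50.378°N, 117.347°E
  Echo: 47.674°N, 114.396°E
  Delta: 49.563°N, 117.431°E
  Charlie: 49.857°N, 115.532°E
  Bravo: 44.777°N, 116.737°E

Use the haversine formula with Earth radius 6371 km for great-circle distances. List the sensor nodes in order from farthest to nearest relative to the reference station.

Bravo, Alpha, Delta, Charlie, Foxtrot, Echo

Distance from the reference station at 47.856°N, 115.105°E to each:
Bravo 44.777°N, 116.737°E: 364.6 km
Alpha 50.378°N, 117.347°E: 324.4 km
Delta 49.563°N, 117.431°E: 255.2 km
Charlie 49.857°N, 115.532°E: 224.7 km
Foxtrot 47.165°N, 113.022°E: 174.3 km
Echo 47.674°N, 114.396°E: 56.7 km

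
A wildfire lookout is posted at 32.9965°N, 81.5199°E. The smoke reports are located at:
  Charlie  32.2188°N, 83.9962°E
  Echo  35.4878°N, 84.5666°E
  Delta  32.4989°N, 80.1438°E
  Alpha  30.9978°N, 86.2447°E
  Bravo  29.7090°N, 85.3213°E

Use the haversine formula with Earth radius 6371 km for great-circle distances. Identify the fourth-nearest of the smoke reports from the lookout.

Distance to each, sorted:
Delta: 140.1 km
Charlie: 247.5 km
Echo: 393.9 km
Alpha: 497.8 km
Bravo: 513.7 km
The fourth-nearest is Alpha at 497.8 km.

Alpha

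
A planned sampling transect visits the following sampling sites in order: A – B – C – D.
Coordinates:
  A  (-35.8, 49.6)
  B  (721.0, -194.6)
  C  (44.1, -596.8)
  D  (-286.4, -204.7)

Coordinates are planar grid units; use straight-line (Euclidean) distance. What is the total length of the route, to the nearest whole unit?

Leg distances:
A→B: 795.2  (cumulative 795.2)
B→C: 787.4  (cumulative 1582.6)
C→D: 512.8  (cumulative 2095.4)
Total route length ≈ 2095.

2095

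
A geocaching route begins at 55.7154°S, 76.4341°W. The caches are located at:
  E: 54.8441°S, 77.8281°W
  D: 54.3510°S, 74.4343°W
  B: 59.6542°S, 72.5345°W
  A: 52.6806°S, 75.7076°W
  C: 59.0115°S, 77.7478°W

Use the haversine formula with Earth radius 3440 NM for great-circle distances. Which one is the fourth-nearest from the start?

Distance to each, sorted:
E: 70.8 NM
D: 107.0 NM
A: 184.0 NM
C: 202.4 NM
B: 267.5 NM
The fourth-nearest is C at 202.4 NM.

C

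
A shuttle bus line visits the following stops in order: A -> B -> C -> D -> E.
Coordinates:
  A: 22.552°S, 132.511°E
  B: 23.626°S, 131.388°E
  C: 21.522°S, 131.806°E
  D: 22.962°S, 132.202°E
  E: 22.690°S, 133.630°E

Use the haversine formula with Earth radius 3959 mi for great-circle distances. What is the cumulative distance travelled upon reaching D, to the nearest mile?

Leg distances:
A→B: 103.0 mi  (cumulative 103.0 mi)
B→C: 147.8 mi  (cumulative 250.8 mi)
C→D: 102.7 mi  (cumulative 353.4 mi)
Cumulative distance at D ≈ 353 mi.

353 mi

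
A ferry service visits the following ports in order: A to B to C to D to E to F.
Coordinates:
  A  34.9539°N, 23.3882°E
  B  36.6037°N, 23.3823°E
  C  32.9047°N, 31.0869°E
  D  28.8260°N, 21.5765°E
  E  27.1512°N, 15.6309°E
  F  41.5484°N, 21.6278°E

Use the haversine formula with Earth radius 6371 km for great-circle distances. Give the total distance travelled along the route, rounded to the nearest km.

4317 km

Leg distances:
A→B: 183.5 km  (cumulative 183.5 km)
B→C: 814.8 km  (cumulative 998.3 km)
C→D: 1014.1 km  (cumulative 2012.4 km)
D→E: 612.7 km  (cumulative 2625.1 km)
E→F: 1691.8 km  (cumulative 4316.9 km)
Total route length ≈ 4317 km.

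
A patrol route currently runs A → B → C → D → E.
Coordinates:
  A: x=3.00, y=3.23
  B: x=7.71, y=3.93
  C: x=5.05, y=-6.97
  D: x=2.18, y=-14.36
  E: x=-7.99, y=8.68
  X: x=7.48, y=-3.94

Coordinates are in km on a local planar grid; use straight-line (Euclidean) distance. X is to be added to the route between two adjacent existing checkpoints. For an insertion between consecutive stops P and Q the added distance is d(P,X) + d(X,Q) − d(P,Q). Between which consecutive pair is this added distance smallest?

Added distance for inserting X between each consecutive pair:
A–B: 11.6 km
B–C: 0.5 km
C–D: 7.6 km
D–E: 6.5 km
Smallest added distance is 0.5 km, inserting between B and C.

between B and C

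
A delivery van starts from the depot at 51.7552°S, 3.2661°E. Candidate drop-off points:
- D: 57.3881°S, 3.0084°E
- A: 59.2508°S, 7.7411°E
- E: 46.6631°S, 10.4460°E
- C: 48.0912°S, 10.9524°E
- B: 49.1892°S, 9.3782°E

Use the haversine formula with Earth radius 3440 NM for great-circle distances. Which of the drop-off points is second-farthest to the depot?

Distance to each, sorted:
A: 474.8 NM
E: 415.3 NM
C: 369.4 NM
D: 338.3 NM
B: 279.6 NM
The second-farthest is E at 415.3 NM.

E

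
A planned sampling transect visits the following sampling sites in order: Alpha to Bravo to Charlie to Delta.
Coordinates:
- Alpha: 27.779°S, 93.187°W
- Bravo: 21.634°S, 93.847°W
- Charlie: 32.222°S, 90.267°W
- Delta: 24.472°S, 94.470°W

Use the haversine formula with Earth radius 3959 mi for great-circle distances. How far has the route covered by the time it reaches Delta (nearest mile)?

Leg distances:
Alpha→Bravo: 426.6 mi  (cumulative 426.6 mi)
Bravo→Charlie: 764.0 mi  (cumulative 1190.6 mi)
Charlie→Delta: 593.2 mi  (cumulative 1783.8 mi)
Cumulative distance at Delta ≈ 1784 mi.

1784 mi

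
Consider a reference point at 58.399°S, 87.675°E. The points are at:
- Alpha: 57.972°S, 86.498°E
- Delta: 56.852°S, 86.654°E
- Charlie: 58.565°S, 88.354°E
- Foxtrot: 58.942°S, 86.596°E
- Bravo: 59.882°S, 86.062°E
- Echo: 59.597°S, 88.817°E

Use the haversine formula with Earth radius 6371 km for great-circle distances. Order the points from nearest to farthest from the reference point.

Charlie, Alpha, Foxtrot, Echo, Delta, Bravo

Distance from the reference point at 58.399°S, 87.675°E to each:
Charlie 58.565°S, 88.354°E: 43.6 km
Alpha 57.972°S, 86.498°E: 83.8 km
Foxtrot 58.942°S, 86.596°E: 86.8 km
Echo 59.597°S, 88.817°E: 148.4 km
Delta 56.852°S, 86.654°E: 182.4 km
Bravo 59.882°S, 86.062°E: 188.8 km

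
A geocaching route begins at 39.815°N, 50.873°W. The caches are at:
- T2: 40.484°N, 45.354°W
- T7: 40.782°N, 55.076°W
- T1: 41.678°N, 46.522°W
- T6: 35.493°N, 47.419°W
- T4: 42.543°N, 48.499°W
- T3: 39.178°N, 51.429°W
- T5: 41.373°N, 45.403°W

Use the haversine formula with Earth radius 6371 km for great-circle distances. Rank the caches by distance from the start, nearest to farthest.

T3, T4, T7, T1, T2, T5, T6

Distance from the start at 39.815°N, 50.873°W to each:
T3 39.178°N, 51.429°W: 85.4 km
T4 42.543°N, 48.499°W: 362.6 km
T7 40.782°N, 55.076°W: 372.3 km
T1 41.678°N, 46.522°W: 420.9 km
T2 40.484°N, 45.354°W: 474.9 km
T5 41.373°N, 45.403°W: 493.2 km
T6 35.493°N, 47.419°W: 568.6 km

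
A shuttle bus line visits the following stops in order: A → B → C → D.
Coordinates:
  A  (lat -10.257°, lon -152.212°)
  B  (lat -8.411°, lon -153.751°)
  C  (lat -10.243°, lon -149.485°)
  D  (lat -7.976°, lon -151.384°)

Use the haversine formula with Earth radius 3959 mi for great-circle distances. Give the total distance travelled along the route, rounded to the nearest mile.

Leg distances:
A→B: 165.2 mi  (cumulative 165.2 mi)
B→C: 317.2 mi  (cumulative 482.4 mi)
C→D: 203.3 mi  (cumulative 685.7 mi)
Total route length ≈ 686 mi.

686 mi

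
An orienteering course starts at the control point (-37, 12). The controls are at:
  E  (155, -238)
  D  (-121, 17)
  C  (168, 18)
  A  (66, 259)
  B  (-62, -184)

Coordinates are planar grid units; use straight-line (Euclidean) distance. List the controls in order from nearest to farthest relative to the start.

D, B, C, A, E

Computing each straight-line distance from (-37, 12):
D (-121, 17): 84.1
B (-62, -184): 197.6
C (168, 18): 205.1
A (66, 259): 267.6
E (155, -238): 315.2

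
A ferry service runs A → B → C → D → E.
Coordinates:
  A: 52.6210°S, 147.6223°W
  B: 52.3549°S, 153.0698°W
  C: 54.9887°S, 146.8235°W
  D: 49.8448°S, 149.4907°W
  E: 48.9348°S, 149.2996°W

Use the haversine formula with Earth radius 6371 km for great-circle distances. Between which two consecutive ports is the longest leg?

Leg distances:
A→B: 369.9 km
B→C: 504.7 km
C→D: 599.8 km
D→E: 102.1 km
The longest leg is C–D at 599.8 km.

C–D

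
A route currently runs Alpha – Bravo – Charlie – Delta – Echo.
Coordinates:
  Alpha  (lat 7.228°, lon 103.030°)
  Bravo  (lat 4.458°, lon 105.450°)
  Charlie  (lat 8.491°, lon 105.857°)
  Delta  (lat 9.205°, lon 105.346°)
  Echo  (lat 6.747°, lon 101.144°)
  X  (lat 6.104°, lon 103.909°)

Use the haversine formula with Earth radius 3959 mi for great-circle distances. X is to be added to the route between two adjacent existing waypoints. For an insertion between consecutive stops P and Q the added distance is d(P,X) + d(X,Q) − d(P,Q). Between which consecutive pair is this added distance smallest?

between Alpha and Bravo

Added distance for inserting X between each consecutive pair:
Alpha–Bravo: 0.3 mi
Bravo–Charlie: 87.6 mi
Charlie–Delta: 387.6 mi
Delta–Echo: 96.8 mi
Smallest added distance is 0.3 mi, inserting between Alpha and Bravo.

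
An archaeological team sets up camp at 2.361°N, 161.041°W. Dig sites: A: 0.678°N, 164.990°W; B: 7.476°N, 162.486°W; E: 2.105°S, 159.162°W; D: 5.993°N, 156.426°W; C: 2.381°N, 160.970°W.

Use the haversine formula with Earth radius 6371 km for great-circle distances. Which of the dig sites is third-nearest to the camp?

Distance to each, sorted:
C: 8.2 km
A: 477.2 km
E: 538.7 km
B: 590.8 km
D: 651.9 km
The third-nearest is E at 538.7 km.

E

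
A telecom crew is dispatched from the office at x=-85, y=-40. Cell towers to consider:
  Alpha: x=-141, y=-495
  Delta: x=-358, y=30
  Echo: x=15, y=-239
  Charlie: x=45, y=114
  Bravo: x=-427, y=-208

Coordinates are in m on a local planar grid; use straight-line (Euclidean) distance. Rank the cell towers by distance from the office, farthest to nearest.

Alpha, Bravo, Delta, Echo, Charlie

Distance from the office at x=-85, y=-40 to each:
Alpha x=-141, y=-495: 458.4 m
Bravo x=-427, y=-208: 381.0 m
Delta x=-358, y=30: 281.8 m
Echo x=15, y=-239: 222.7 m
Charlie x=45, y=114: 201.5 m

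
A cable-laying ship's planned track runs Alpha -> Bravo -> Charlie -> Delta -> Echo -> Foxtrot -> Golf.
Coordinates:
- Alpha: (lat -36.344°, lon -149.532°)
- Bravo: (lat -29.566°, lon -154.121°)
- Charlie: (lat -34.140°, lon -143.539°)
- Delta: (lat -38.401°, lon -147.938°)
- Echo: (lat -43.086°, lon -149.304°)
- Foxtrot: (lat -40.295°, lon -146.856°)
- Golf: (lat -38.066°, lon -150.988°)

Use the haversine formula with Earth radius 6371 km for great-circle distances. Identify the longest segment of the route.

Bravo–Charlie

Leg distances:
Alpha→Bravo: 866.5 km
Bravo→Charlie: 1120.6 km
Charlie→Delta: 616.3 km
Delta→Echo: 533.5 km
Echo→Foxtrot: 370.9 km
Foxtrot→Golf: 433.8 km
The longest leg is Bravo–Charlie at 1120.6 km.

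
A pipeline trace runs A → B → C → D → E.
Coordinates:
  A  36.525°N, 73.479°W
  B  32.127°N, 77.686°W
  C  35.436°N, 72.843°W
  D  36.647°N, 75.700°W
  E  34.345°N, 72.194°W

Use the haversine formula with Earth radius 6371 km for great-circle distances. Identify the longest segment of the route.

A–B

Leg distances:
A→B: 623.1 km
B→C: 579.3 km
C→D: 290.0 km
D→E: 407.7 km
The longest leg is A–B at 623.1 km.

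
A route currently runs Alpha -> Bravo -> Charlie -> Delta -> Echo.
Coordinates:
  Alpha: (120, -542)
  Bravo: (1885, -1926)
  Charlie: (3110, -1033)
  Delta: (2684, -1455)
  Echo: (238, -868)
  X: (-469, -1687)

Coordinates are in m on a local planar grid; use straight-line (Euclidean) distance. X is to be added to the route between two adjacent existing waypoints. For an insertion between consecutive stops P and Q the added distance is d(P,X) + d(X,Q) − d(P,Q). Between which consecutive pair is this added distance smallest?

between Alpha and Bravo

Added distance for inserting X between each consecutive pair:
Alpha–Bravo: 1410.8 m
Bravo–Charlie: 4488.4 m
Charlie–Delta: 6200.2 m
Delta–Echo: 1728.0 m
Smallest added distance is 1410.8 m, inserting between Alpha and Bravo.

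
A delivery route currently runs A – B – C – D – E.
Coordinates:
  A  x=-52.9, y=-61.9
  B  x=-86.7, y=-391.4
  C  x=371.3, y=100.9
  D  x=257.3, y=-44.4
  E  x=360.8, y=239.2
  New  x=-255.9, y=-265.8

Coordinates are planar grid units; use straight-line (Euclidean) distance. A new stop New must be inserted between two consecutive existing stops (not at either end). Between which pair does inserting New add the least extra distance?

Added distance for inserting New between each consecutive pair:
A–B: 167.2
B–C: 264.9
C–D: 1100.8
D–E: 1054.1
Smallest added distance is 167.2, inserting between A and B.

between A and B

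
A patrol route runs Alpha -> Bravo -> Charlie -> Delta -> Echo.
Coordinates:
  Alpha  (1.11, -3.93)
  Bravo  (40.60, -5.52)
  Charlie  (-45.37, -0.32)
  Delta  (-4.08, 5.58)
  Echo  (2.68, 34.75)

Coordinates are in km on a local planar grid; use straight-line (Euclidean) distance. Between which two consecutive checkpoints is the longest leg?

Bravo–Charlie

Leg distances:
Alpha→Bravo: 39.5 km
Bravo→Charlie: 86.1 km
Charlie→Delta: 41.7 km
Delta→Echo: 29.9 km
The longest leg is Bravo–Charlie at 86.1 km.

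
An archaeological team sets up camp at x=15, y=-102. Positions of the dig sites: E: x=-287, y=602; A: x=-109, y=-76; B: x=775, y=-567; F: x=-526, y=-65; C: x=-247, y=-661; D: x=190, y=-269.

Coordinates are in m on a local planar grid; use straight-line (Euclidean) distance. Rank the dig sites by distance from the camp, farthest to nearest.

B, E, C, F, D, A

Distances from the camp:
B x=775, y=-567: 891.0 m
E x=-287, y=602: 766.0 m
C x=-247, y=-661: 617.4 m
F x=-526, y=-65: 542.3 m
D x=190, y=-269: 241.9 m
A x=-109, y=-76: 126.7 m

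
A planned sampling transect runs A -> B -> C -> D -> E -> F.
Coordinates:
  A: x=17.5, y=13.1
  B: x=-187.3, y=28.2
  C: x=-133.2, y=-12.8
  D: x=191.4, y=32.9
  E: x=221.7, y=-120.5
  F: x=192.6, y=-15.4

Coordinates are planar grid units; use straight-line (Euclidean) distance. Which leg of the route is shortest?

B–C

Leg distances:
A→B: 205.4
B→C: 67.9
C→D: 327.8
D→E: 156.4
E→F: 109.1
The shortest leg is B–C at 67.9.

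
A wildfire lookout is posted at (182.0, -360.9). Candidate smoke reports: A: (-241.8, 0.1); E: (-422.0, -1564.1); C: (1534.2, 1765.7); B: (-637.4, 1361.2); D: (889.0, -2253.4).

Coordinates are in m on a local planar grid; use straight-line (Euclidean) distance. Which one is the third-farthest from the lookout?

Distance to each, sorted:
C: 2520.1 m
D: 2020.2 m
B: 1907.1 m
E: 1346.3 m
A: 556.7 m
The third-farthest is B at 1907.1 m.

B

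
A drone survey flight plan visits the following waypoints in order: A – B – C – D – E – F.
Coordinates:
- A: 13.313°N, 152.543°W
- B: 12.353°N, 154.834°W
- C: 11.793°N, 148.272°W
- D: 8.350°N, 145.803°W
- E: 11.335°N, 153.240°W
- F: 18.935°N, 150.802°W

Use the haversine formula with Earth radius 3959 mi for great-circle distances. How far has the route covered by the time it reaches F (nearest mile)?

2001 mi

Leg distances:
A→B: 168.0 mi  (cumulative 168.0 mi)
B→C: 445.1 mi  (cumulative 613.1 mi)
C→D: 291.2 mi  (cumulative 904.3 mi)
D→E: 546.6 mi  (cumulative 1450.9 mi)
E→F: 549.7 mi  (cumulative 2000.6 mi)
Cumulative distance at F ≈ 2001 mi.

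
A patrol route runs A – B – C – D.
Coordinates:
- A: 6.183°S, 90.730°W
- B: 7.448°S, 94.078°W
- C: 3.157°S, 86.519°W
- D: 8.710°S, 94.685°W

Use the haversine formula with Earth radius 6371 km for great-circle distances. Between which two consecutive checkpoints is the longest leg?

C–D

Leg distances:
A→B: 395.5 km
B→C: 963.2 km
C→D: 1093.7 km
The longest leg is C–D at 1093.7 km.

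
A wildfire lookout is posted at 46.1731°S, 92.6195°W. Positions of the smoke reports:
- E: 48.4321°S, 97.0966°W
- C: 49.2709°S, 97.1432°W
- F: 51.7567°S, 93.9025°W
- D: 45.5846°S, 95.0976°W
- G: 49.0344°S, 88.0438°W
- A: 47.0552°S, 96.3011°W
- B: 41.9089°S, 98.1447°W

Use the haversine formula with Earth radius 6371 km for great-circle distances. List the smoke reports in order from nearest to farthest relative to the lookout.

Distance from the lookout at 46.1731°S, 92.6195°W to each:
D 45.5846°S, 95.0976°W: 202.7 km
A 47.0552°S, 96.3011°W: 297.8 km
E 48.4321°S, 97.0966°W: 420.7 km
G 49.0344°S, 88.0438°W: 467.7 km
C 49.2709°S, 97.1432°W: 482.7 km
F 51.7567°S, 93.9025°W: 627.9 km
B 41.9089°S, 98.1447°W: 647.7 km

D, A, E, G, C, F, B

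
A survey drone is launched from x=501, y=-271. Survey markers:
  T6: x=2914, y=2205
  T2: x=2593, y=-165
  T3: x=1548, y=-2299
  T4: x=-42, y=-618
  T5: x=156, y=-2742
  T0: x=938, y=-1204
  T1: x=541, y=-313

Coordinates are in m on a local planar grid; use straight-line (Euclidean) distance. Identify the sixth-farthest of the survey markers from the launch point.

T4

Distances from the launch point (x=501, y=-271):
T6: 3457.3 m
T5: 2495.0 m
T3: 2282.3 m
T2: 2094.7 m
T0: 1030.3 m
T4: 644.4 m
T1: 58.0 m
The sixth-farthest is T4 at 644.4 m.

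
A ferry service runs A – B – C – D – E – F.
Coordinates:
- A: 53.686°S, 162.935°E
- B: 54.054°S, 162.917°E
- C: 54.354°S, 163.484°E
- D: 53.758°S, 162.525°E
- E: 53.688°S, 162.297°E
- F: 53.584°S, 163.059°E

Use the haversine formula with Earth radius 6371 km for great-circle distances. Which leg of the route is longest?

C–D

Leg distances:
A→B: 40.9 km
B→C: 49.7 km
C→D: 91.2 km
D→E: 16.9 km
E→F: 51.6 km
The longest leg is C–D at 91.2 km.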